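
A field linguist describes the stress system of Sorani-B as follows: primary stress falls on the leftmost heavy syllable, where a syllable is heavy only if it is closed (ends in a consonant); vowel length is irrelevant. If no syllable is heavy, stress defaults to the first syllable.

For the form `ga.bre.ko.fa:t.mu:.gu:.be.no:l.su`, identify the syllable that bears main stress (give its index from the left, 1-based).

Weights: 1 ga L, 2 bre L, 3 ko L, 4 fa:t H, 5 mu: L, 6 gu: L, 7 be L, 8 no:l H, 9 su L.
Heavy syllables in the domain: 4, 8. The leftmost is syllable 4 (fa:t).
Primary stress: syllable 4 → ga.bre.ko.ˈfa:t.mu:.gu:.be.no:l.su.

4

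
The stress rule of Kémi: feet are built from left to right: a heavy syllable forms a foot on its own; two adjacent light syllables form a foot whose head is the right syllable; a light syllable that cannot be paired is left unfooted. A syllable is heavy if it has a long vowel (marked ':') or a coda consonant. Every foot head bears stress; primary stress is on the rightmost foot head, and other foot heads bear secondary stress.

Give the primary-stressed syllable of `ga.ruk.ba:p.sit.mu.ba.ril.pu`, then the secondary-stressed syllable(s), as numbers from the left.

primary 7, secondary 2, 3, 4, 6

Weights: 1 ga L, 2 ruk H, 3 ba:p H, 4 sit H, 5 mu L, 6 ba L, 7 ril H, 8 pu L.
Parse left to right (heavy = foot alone; LL = one foot; stranded L unfooted): ga (ˈruk) (ˈba:p) (ˈsit) (mu.ˈba) (ˈril) pu.
Foot heads: 2, 3, 4, 6, 7.
Primary stress on the rightmost head = syllable 7.
Secondary stress on 2, 3, 4, 6: ga.ˌruk.ˌba:p.ˌsit.mu.ˌba.ˈril.pu.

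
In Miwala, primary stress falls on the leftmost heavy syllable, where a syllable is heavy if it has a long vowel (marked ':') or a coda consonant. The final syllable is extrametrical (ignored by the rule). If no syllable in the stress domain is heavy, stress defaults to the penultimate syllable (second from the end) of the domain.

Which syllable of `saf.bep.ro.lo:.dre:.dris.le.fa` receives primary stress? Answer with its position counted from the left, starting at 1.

1

The final syllable (8, fa) is extrametrical; the stress domain is syllables 1–7.
Weights: 1 saf H, 2 bep H, 3 ro L, 4 lo: H, 5 dre: H, 6 dris H, 7 le L.
Heavy syllables in the domain: 1, 2, 4, 5, 6. The leftmost is syllable 1 (saf).
Primary stress: syllable 1 → ˈsaf.bep.ro.lo:.dre:.dris.le.fa.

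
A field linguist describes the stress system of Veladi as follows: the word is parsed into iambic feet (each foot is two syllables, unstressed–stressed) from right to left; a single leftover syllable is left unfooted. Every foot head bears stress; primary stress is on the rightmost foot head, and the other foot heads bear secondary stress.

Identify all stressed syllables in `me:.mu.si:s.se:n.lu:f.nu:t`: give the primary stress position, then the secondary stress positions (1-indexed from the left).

primary 6, secondary 2, 4

Parse right to left into iambic (σˈσ) feet: (me:.ˈmu) (si:s.ˈse:n) (lu:f.ˈnu:t).
Foot heads (stressed positions): 2, 4, 6.
End Rule Rightmost: primary stress on the rightmost head = syllable 6.
Secondary stress on 2, 4: me:.ˌmu.si:s.ˌse:n.lu:f.ˈnu:t.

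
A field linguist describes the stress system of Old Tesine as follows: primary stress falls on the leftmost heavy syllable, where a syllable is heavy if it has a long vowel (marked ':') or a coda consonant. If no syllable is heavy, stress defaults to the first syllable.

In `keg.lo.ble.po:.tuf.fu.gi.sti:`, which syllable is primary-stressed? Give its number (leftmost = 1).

1

Weights: 1 keg H, 2 lo L, 3 ble L, 4 po: H, 5 tuf H, 6 fu L, 7 gi L, 8 sti: H.
Heavy syllables in the domain: 1, 4, 5, 8. The leftmost is syllable 1 (keg).
Primary stress: syllable 1 → ˈkeg.lo.ble.po:.tuf.fu.gi.sti:.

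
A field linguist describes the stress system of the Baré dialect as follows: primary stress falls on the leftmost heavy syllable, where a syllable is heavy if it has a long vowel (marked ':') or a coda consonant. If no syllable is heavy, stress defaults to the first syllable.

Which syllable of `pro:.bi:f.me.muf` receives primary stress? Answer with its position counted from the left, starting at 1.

Weights: 1 pro: H, 2 bi:f H, 3 me L, 4 muf H.
Heavy syllables in the domain: 1, 2, 4. The leftmost is syllable 1 (pro:).
Primary stress: syllable 1 → ˈpro:.bi:f.me.muf.

1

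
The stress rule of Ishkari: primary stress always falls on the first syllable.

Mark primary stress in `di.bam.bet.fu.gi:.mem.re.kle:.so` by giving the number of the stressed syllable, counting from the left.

1

The word has 9 syllables; the first syllable is syllable 1 (di).
Primary stress: syllable 1 → ˈdi.bam.bet.fu.gi:.mem.re.kle:.so.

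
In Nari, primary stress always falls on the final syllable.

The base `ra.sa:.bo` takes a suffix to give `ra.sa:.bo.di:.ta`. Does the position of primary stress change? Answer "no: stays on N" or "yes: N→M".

yes: 3→5

Base `ra.sa:.bo` (3 syllables):
  The word has 3 syllables; the final syllable is syllable 3 (bo).
  → primary stress on syllable 3.
Suffixed `ra.sa:.bo.di:.ta` (5 syllables):
  The word has 5 syllables; the final syllable is syllable 5 (ta).
  → primary stress on syllable 5.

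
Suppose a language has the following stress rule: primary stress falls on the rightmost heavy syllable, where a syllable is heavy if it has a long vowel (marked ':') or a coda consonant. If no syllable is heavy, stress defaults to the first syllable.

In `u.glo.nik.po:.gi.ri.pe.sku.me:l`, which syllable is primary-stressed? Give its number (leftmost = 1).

9

Weights: 1 u L, 2 glo L, 3 nik H, 4 po: H, 5 gi L, 6 ri L, 7 pe L, 8 sku L, 9 me:l H.
Heavy syllables in the domain: 3, 4, 9. The rightmost is syllable 9 (me:l).
Primary stress: syllable 9 → u.glo.nik.po:.gi.ri.pe.sku.ˈme:l.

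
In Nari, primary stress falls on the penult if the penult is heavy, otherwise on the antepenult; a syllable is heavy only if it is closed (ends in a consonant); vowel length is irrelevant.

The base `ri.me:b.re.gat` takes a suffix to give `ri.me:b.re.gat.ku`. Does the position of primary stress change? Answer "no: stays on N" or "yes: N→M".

yes: 2→4

Base `ri.me:b.re.gat` (4 syllables):
  Weights: 2 me:b H, 3 re L, 4 gat H.
  The penult (syllable 3, re) is light, so stress falls on the antepenult (syllable 2, me:b).
  → primary stress on syllable 2.
Suffixed `ri.me:b.re.gat.ku` (5 syllables):
  Weights: 3 re L, 4 gat H, 5 ku L.
  The penult (syllable 4, gat) is heavy, so it takes stress.
  → primary stress on syllable 4.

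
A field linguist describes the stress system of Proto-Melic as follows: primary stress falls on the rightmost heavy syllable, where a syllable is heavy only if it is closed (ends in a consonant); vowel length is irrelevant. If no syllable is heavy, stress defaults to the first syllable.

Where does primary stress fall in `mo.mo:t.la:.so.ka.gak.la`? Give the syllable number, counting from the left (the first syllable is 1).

Weights: 1 mo L, 2 mo:t H, 3 la: L, 4 so L, 5 ka L, 6 gak H, 7 la L.
Heavy syllables in the domain: 2, 6. The rightmost is syllable 6 (gak).
Primary stress: syllable 6 → mo.mo:t.la:.so.ka.ˈgak.la.

6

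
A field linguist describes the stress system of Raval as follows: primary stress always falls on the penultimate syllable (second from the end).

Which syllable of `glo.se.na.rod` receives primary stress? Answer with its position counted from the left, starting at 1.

3

The word has 4 syllables; the penultimate syllable (second from the end) is syllable 3 (na).
Primary stress: syllable 3 → glo.se.ˈna.rod.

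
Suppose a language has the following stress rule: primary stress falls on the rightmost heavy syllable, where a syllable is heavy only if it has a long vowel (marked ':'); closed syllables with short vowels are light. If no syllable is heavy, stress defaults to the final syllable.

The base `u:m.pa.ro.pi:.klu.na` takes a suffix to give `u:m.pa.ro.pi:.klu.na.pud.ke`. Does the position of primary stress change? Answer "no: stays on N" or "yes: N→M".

no: stays on 4

Base `u:m.pa.ro.pi:.klu.na` (6 syllables):
  Weights: 1 u:m H, 2 pa L, 3 ro L, 4 pi: H, 5 klu L, 6 na L.
  Heavy syllables in the domain: 1, 4. The rightmost is syllable 4 (pi:).
  → primary stress on syllable 4.
Suffixed `u:m.pa.ro.pi:.klu.na.pud.ke` (8 syllables):
  Weights: 1 u:m H, 2 pa L, 3 ro L, 4 pi: H, 5 klu L, 6 na L, 7 pud L, 8 ke L.
  Heavy syllables in the domain: 1, 4. The rightmost is syllable 4 (pi:).
  → primary stress on syllable 4.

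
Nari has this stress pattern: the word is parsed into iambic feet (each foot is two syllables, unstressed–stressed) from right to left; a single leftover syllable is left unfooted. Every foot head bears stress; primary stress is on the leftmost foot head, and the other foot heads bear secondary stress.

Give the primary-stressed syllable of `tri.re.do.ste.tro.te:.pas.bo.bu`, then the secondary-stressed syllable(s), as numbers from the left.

primary 3, secondary 5, 7, 9

Parse right to left into iambic (σˈσ) feet: tri (re.ˈdo) (ste.ˈtro) (te:.ˈpas) (bo.ˈbu). Syllable 1 is left unfooted.
Foot heads (stressed positions): 3, 5, 7, 9.
End Rule Leftmost: primary stress on the leftmost head = syllable 3.
Secondary stress on 5, 7, 9: tri.re.ˈdo.ste.ˌtro.te:.ˌpas.bo.ˌbu.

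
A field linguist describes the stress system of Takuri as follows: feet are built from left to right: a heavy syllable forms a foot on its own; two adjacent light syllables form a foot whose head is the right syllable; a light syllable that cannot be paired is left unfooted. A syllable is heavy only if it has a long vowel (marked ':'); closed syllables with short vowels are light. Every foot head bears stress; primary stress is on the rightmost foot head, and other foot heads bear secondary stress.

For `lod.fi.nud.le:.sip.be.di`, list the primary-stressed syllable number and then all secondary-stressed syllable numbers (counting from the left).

Weights: 1 lod L, 2 fi L, 3 nud L, 4 le: H, 5 sip L, 6 be L, 7 di L.
Parse left to right (heavy = foot alone; LL = one foot; stranded L unfooted): (lod.ˈfi) nud (ˈle:) (sip.ˈbe) di.
Foot heads: 2, 4, 6.
Primary stress on the rightmost head = syllable 6.
Secondary stress on 2, 4: lod.ˌfi.nud.ˌle:.sip.ˈbe.di.

primary 6, secondary 2, 4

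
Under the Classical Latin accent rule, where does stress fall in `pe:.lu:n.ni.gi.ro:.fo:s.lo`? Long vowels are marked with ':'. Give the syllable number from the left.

6

Classical Latin: stress the penult if heavy (long vowel or closed), else the antepenult.
Weights: 5 ro: H, 6 fo:s H, 7 lo L.
The penult (syllable 6, fo:s) is heavy, so it takes stress.
Stress on syllable 6: pe:.lu:n.ni.gi.ro:.ˈfo:s.lo.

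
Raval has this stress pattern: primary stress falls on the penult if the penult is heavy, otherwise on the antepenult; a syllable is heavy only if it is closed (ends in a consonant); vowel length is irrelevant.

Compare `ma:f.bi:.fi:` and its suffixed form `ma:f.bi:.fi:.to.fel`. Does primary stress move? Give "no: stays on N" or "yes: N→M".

Base `ma:f.bi:.fi:` (3 syllables):
  Weights: 1 ma:f H, 2 bi: L, 3 fi: L.
  The penult (syllable 2, bi:) is light, so stress falls on the antepenult (syllable 1, ma:f).
  → primary stress on syllable 1.
Suffixed `ma:f.bi:.fi:.to.fel` (5 syllables):
  Weights: 3 fi: L, 4 to L, 5 fel H.
  The penult (syllable 4, to) is light, so stress falls on the antepenult (syllable 3, fi:).
  → primary stress on syllable 3.

yes: 1→3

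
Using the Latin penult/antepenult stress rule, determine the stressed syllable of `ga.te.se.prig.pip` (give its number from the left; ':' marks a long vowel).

4

Classical Latin: stress the penult if heavy (long vowel or closed), else the antepenult.
Weights: 3 se L, 4 prig H, 5 pip H.
The penult (syllable 4, prig) is heavy, so it takes stress.
Stress on syllable 4: ga.te.se.ˈprig.pip.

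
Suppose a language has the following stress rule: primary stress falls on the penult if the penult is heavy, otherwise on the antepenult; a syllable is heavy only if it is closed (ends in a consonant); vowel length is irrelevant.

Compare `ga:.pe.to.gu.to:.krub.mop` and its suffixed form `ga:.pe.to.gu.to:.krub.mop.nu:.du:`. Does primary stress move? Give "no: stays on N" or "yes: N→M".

Base `ga:.pe.to.gu.to:.krub.mop` (7 syllables):
  Weights: 5 to: L, 6 krub H, 7 mop H.
  The penult (syllable 6, krub) is heavy, so it takes stress.
  → primary stress on syllable 6.
Suffixed `ga:.pe.to.gu.to:.krub.mop.nu:.du:` (9 syllables):
  Weights: 7 mop H, 8 nu: L, 9 du: L.
  The penult (syllable 8, nu:) is light, so stress falls on the antepenult (syllable 7, mop).
  → primary stress on syllable 7.

yes: 6→7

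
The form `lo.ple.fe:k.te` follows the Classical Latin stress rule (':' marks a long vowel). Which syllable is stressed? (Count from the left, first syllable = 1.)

3

Classical Latin: stress the penult if heavy (long vowel or closed), else the antepenult.
Weights: 2 ple L, 3 fe:k H, 4 te L.
The penult (syllable 3, fe:k) is heavy, so it takes stress.
Stress on syllable 3: lo.ple.ˈfe:k.te.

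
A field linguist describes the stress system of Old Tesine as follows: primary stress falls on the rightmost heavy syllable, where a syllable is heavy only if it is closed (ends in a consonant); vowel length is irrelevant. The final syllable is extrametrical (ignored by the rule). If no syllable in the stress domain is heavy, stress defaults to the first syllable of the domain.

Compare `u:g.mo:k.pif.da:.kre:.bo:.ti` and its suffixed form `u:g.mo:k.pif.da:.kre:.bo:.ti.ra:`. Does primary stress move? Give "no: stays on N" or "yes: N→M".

Base `u:g.mo:k.pif.da:.kre:.bo:.ti` (7 syllables):
  The final syllable (7, ti) is extrametrical; the stress domain is syllables 1–6.
  Weights: 1 u:g H, 2 mo:k H, 3 pif H, 4 da: L, 5 kre: L, 6 bo: L.
  Heavy syllables in the domain: 1, 2, 3. The rightmost is syllable 3 (pif).
  → primary stress on syllable 3.
Suffixed `u:g.mo:k.pif.da:.kre:.bo:.ti.ra:` (8 syllables):
  The final syllable (8, ra:) is extrametrical; the stress domain is syllables 1–7.
  Weights: 1 u:g H, 2 mo:k H, 3 pif H, 4 da: L, 5 kre: L, 6 bo: L, 7 ti L.
  Heavy syllables in the domain: 1, 2, 3. The rightmost is syllable 3 (pif).
  → primary stress on syllable 3.

no: stays on 3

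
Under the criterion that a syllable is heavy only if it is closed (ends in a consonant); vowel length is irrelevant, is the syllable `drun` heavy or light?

`drun`: short vowel, closed (coda /n/). Closed (coda /n/) → heavy.

heavy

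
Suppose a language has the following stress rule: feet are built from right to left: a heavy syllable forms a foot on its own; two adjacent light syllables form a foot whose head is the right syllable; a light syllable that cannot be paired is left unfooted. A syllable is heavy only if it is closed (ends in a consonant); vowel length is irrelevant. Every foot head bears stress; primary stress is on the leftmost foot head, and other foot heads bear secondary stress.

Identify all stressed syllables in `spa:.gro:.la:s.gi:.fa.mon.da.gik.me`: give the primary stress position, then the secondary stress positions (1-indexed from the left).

primary 2, secondary 3, 5, 6, 8

Weights: 1 spa: L, 2 gro: L, 3 la:s H, 4 gi: L, 5 fa L, 6 mon H, 7 da L, 8 gik H, 9 me L.
Parse right to left (heavy = foot alone; LL = one foot; stranded L unfooted): (spa:.ˈgro:) (ˈla:s) (gi:.ˈfa) (ˈmon) da (ˈgik) me.
Foot heads: 2, 3, 5, 6, 8.
Primary stress on the leftmost head = syllable 2.
Secondary stress on 3, 5, 6, 8: spa:.ˈgro:.ˌla:s.gi:.ˌfa.ˌmon.da.ˌgik.me.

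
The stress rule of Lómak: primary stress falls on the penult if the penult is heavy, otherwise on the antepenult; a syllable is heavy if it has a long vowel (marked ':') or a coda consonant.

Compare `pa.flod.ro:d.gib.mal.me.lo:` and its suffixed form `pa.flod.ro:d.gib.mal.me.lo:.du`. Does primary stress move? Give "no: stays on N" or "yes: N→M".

yes: 5→7

Base `pa.flod.ro:d.gib.mal.me.lo:` (7 syllables):
  Weights: 5 mal H, 6 me L, 7 lo: H.
  The penult (syllable 6, me) is light, so stress falls on the antepenult (syllable 5, mal).
  → primary stress on syllable 5.
Suffixed `pa.flod.ro:d.gib.mal.me.lo:.du` (8 syllables):
  Weights: 6 me L, 7 lo: H, 8 du L.
  The penult (syllable 7, lo:) is heavy, so it takes stress.
  → primary stress on syllable 7.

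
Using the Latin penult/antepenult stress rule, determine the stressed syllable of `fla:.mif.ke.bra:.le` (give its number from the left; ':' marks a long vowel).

Classical Latin: stress the penult if heavy (long vowel or closed), else the antepenult.
Weights: 3 ke L, 4 bra: H, 5 le L.
The penult (syllable 4, bra:) is heavy, so it takes stress.
Stress on syllable 4: fla:.mif.ke.ˈbra:.le.

4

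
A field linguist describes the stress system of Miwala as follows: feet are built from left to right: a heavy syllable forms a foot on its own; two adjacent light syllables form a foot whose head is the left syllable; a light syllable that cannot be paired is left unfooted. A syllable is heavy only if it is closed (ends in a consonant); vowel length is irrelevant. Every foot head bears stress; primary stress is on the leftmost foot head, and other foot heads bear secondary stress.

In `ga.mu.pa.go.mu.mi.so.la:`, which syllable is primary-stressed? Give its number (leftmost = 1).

1

Weights: 1 ga L, 2 mu L, 3 pa L, 4 go L, 5 mu L, 6 mi L, 7 so L, 8 la: L.
Parse left to right (heavy = foot alone; LL = one foot; stranded L unfooted): (ˈga.mu) (ˈpa.go) (ˈmu.mi) (ˈso.la:).
Foot heads: 1, 3, 5, 7.
Primary stress on the leftmost head = syllable 1.
Primary stress: syllable 1 → ˈga.mu.pa.go.mu.mi.so.la:.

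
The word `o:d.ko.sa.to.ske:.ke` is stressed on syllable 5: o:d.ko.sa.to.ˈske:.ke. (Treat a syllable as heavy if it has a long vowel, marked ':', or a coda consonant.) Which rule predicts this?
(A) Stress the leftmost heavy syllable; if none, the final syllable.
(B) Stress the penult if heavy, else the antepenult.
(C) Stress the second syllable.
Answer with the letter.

B

Rule A → syllable 1 (observed: 5).
Rule B → syllable 5 ✓.
Rule C → syllable 2 (observed: 5).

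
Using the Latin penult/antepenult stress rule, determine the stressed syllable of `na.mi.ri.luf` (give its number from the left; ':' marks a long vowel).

Classical Latin: stress the penult if heavy (long vowel or closed), else the antepenult.
Weights: 2 mi L, 3 ri L, 4 luf H.
The penult (syllable 3, ri) is light, so stress falls on the antepenult (syllable 2, mi).
Stress on syllable 2: na.ˈmi.ri.luf.

2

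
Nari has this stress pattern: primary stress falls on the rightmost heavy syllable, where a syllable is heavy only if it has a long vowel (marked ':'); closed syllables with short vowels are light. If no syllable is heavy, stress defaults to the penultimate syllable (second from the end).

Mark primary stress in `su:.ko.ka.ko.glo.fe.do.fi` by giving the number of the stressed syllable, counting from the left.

Weights: 1 su: H, 2 ko L, 3 ka L, 4 ko L, 5 glo L, 6 fe L, 7 do L, 8 fi L.
Heavy syllables in the domain: 1. The rightmost is syllable 1 (su:).
Primary stress: syllable 1 → ˈsu:.ko.ka.ko.glo.fe.do.fi.

1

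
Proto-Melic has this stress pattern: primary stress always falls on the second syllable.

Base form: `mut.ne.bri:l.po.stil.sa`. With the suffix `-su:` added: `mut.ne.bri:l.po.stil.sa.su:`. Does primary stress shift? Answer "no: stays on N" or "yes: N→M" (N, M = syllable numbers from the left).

Base `mut.ne.bri:l.po.stil.sa` (6 syllables):
  The word has 6 syllables; the second syllable is syllable 2 (ne).
  → primary stress on syllable 2.
Suffixed `mut.ne.bri:l.po.stil.sa.su:` (7 syllables):
  The word has 7 syllables; the second syllable is syllable 2 (ne).
  → primary stress on syllable 2.

no: stays on 2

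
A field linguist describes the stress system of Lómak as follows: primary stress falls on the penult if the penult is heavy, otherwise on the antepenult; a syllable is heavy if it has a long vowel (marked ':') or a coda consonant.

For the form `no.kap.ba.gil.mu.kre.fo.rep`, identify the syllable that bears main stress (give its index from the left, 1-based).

Weights: 6 kre L, 7 fo L, 8 rep H.
The penult (syllable 7, fo) is light, so stress falls on the antepenult (syllable 6, kre).
Primary stress: syllable 6 → no.kap.ba.gil.mu.ˈkre.fo.rep.

6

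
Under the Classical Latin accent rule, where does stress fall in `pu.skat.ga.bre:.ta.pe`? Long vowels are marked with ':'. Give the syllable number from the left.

4

Classical Latin: stress the penult if heavy (long vowel or closed), else the antepenult.
Weights: 4 bre: H, 5 ta L, 6 pe L.
The penult (syllable 5, ta) is light, so stress falls on the antepenult (syllable 4, bre:).
Stress on syllable 4: pu.skat.ga.ˈbre:.ta.pe.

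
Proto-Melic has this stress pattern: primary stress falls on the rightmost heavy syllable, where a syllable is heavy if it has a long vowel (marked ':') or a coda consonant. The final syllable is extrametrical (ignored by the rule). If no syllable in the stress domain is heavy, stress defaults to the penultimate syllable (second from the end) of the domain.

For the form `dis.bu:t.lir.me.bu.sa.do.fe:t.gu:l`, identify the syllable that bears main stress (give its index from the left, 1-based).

8

The final syllable (9, gu:l) is extrametrical; the stress domain is syllables 1–8.
Weights: 1 dis H, 2 bu:t H, 3 lir H, 4 me L, 5 bu L, 6 sa L, 7 do L, 8 fe:t H.
Heavy syllables in the domain: 1, 2, 3, 8. The rightmost is syllable 8 (fe:t).
Primary stress: syllable 8 → dis.bu:t.lir.me.bu.sa.do.ˈfe:t.gu:l.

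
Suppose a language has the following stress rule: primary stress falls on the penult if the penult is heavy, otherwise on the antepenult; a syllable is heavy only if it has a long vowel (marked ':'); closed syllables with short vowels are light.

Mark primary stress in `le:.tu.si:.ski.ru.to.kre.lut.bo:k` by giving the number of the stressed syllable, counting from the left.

7

Weights: 7 kre L, 8 lut L, 9 bo:k H.
The penult (syllable 8, lut) is light, so stress falls on the antepenult (syllable 7, kre).
Primary stress: syllable 7 → le:.tu.si:.ski.ru.to.ˈkre.lut.bo:k.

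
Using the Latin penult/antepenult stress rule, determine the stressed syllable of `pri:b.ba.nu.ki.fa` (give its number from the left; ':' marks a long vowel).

Classical Latin: stress the penult if heavy (long vowel or closed), else the antepenult.
Weights: 3 nu L, 4 ki L, 5 fa L.
The penult (syllable 4, ki) is light, so stress falls on the antepenult (syllable 3, nu).
Stress on syllable 3: pri:b.ba.ˈnu.ki.fa.

3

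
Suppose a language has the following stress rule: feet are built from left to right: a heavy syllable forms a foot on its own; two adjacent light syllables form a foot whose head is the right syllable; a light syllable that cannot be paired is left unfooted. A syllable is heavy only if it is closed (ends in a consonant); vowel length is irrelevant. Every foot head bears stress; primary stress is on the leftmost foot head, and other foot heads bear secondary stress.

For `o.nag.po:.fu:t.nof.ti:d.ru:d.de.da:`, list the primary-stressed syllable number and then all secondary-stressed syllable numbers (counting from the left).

primary 2, secondary 4, 5, 6, 7, 9

Weights: 1 o L, 2 nag H, 3 po: L, 4 fu:t H, 5 nof H, 6 ti:d H, 7 ru:d H, 8 de L, 9 da: L.
Parse left to right (heavy = foot alone; LL = one foot; stranded L unfooted): o (ˈnag) po: (ˈfu:t) (ˈnof) (ˈti:d) (ˈru:d) (de.ˈda:).
Foot heads: 2, 4, 5, 6, 7, 9.
Primary stress on the leftmost head = syllable 2.
Secondary stress on 4, 5, 6, 7, 9: o.ˈnag.po:.ˌfu:t.ˌnof.ˌti:d.ˌru:d.de.ˌda:.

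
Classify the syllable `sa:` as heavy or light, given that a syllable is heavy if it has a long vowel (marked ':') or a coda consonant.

`sa:`: long vowel, open (no coda). Long vowel → heavy.

heavy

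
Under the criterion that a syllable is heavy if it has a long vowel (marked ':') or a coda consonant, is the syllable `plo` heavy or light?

light

`plo`: short vowel, open (no coda). Short vowel, open → light.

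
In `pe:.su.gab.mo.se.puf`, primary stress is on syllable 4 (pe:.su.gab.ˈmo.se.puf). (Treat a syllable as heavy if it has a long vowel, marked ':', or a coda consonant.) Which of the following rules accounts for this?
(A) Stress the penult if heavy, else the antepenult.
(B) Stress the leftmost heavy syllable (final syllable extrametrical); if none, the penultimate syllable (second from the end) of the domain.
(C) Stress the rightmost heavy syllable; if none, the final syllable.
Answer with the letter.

A

Rule A → syllable 4 ✓.
Rule B → syllable 1 (observed: 4).
Rule C → syllable 6 (observed: 4).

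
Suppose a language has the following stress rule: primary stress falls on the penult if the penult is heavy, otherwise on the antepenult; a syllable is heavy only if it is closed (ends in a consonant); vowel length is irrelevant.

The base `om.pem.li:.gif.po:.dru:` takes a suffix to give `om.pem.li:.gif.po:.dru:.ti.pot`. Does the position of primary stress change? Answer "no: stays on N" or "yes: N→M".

yes: 4→6

Base `om.pem.li:.gif.po:.dru:` (6 syllables):
  Weights: 4 gif H, 5 po: L, 6 dru: L.
  The penult (syllable 5, po:) is light, so stress falls on the antepenult (syllable 4, gif).
  → primary stress on syllable 4.
Suffixed `om.pem.li:.gif.po:.dru:.ti.pot` (8 syllables):
  Weights: 6 dru: L, 7 ti L, 8 pot H.
  The penult (syllable 7, ti) is light, so stress falls on the antepenult (syllable 6, dru:).
  → primary stress on syllable 6.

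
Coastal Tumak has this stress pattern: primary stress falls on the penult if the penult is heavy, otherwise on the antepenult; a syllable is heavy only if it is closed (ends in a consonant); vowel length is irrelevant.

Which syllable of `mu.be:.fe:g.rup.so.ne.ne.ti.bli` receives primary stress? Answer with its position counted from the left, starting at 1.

Weights: 7 ne L, 8 ti L, 9 bli L.
The penult (syllable 8, ti) is light, so stress falls on the antepenult (syllable 7, ne).
Primary stress: syllable 7 → mu.be:.fe:g.rup.so.ne.ˈne.ti.bli.

7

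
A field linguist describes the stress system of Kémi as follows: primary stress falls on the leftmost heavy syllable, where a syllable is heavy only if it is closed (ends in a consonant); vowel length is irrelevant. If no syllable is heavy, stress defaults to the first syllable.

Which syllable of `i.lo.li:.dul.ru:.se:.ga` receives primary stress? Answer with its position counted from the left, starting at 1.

Weights: 1 i L, 2 lo L, 3 li: L, 4 dul H, 5 ru: L, 6 se: L, 7 ga L.
Heavy syllables in the domain: 4. The leftmost is syllable 4 (dul).
Primary stress: syllable 4 → i.lo.li:.ˈdul.ru:.se:.ga.

4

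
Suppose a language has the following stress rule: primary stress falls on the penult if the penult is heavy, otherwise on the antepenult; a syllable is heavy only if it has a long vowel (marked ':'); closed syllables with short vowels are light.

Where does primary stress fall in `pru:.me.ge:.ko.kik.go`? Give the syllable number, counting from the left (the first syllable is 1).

4

Weights: 4 ko L, 5 kik L, 6 go L.
The penult (syllable 5, kik) is light, so stress falls on the antepenult (syllable 4, ko).
Primary stress: syllable 4 → pru:.me.ge:.ˈko.kik.go.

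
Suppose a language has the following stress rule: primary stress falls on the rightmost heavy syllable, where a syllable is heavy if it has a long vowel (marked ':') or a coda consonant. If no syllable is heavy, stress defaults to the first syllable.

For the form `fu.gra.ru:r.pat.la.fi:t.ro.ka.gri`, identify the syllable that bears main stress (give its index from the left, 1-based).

6

Weights: 1 fu L, 2 gra L, 3 ru:r H, 4 pat H, 5 la L, 6 fi:t H, 7 ro L, 8 ka L, 9 gri L.
Heavy syllables in the domain: 3, 4, 6. The rightmost is syllable 6 (fi:t).
Primary stress: syllable 6 → fu.gra.ru:r.pat.la.ˈfi:t.ro.ka.gri.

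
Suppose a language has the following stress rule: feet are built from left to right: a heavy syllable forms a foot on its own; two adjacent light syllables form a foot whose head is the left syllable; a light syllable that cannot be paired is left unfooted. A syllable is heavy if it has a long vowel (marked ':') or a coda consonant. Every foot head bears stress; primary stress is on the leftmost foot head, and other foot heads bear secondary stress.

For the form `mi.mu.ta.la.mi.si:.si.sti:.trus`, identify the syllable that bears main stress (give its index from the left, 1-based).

Weights: 1 mi L, 2 mu L, 3 ta L, 4 la L, 5 mi L, 6 si: H, 7 si L, 8 sti: H, 9 trus H.
Parse left to right (heavy = foot alone; LL = one foot; stranded L unfooted): (ˈmi.mu) (ˈta.la) mi (ˈsi:) si (ˈsti:) (ˈtrus).
Foot heads: 1, 3, 6, 8, 9.
Primary stress on the leftmost head = syllable 1.
Primary stress: syllable 1 → ˈmi.mu.ta.la.mi.si:.si.sti:.trus.

1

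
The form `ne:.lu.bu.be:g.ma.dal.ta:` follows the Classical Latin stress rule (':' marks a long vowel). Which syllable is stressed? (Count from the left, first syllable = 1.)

6

Classical Latin: stress the penult if heavy (long vowel or closed), else the antepenult.
Weights: 5 ma L, 6 dal H, 7 ta: H.
The penult (syllable 6, dal) is heavy, so it takes stress.
Stress on syllable 6: ne:.lu.bu.be:g.ma.ˈdal.ta:.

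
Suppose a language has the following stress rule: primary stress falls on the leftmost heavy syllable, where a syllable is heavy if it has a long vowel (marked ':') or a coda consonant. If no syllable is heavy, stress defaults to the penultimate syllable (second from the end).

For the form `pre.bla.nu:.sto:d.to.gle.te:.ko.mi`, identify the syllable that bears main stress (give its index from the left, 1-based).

3

Weights: 1 pre L, 2 bla L, 3 nu: H, 4 sto:d H, 5 to L, 6 gle L, 7 te: H, 8 ko L, 9 mi L.
Heavy syllables in the domain: 3, 4, 7. The leftmost is syllable 3 (nu:).
Primary stress: syllable 3 → pre.bla.ˈnu:.sto:d.to.gle.te:.ko.mi.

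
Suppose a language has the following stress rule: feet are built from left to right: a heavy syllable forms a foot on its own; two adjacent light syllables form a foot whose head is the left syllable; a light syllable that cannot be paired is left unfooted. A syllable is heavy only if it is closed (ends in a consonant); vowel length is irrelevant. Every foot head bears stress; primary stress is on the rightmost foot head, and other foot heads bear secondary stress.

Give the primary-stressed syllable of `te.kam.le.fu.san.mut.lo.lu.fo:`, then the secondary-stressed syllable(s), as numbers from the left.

Weights: 1 te L, 2 kam H, 3 le L, 4 fu L, 5 san H, 6 mut H, 7 lo L, 8 lu L, 9 fo: L.
Parse left to right (heavy = foot alone; LL = one foot; stranded L unfooted): te (ˈkam) (ˈle.fu) (ˈsan) (ˈmut) (ˈlo.lu) fo:.
Foot heads: 2, 3, 5, 6, 7.
Primary stress on the rightmost head = syllable 7.
Secondary stress on 2, 3, 5, 6: te.ˌkam.ˌle.fu.ˌsan.ˌmut.ˈlo.lu.fo:.

primary 7, secondary 2, 3, 5, 6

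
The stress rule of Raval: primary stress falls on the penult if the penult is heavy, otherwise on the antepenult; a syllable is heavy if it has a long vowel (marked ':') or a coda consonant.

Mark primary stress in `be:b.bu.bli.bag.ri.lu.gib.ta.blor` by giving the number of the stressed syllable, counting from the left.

7

Weights: 7 gib H, 8 ta L, 9 blor H.
The penult (syllable 8, ta) is light, so stress falls on the antepenult (syllable 7, gib).
Primary stress: syllable 7 → be:b.bu.bli.bag.ri.lu.ˈgib.ta.blor.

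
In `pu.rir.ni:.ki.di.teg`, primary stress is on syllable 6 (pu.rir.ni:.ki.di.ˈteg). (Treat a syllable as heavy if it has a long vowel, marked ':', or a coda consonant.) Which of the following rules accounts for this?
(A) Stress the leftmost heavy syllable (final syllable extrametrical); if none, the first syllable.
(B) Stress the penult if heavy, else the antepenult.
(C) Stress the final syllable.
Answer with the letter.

C

Rule A → syllable 2 (observed: 6).
Rule B → syllable 4 (observed: 6).
Rule C → syllable 6 ✓.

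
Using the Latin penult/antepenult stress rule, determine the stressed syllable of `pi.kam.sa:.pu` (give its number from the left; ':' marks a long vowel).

3

Classical Latin: stress the penult if heavy (long vowel or closed), else the antepenult.
Weights: 2 kam H, 3 sa: H, 4 pu L.
The penult (syllable 3, sa:) is heavy, so it takes stress.
Stress on syllable 3: pi.kam.ˈsa:.pu.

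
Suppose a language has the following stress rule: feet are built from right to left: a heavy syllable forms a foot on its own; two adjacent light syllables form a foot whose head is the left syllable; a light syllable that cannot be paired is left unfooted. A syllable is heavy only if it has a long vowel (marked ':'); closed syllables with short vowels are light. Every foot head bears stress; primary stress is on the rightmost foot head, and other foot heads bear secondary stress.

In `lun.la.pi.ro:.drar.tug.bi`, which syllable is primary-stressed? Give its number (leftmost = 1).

6

Weights: 1 lun L, 2 la L, 3 pi L, 4 ro: H, 5 drar L, 6 tug L, 7 bi L.
Parse right to left (heavy = foot alone; LL = one foot; stranded L unfooted): lun (ˈla.pi) (ˈro:) drar (ˈtug.bi).
Foot heads: 2, 4, 6.
Primary stress on the rightmost head = syllable 6.
Primary stress: syllable 6 → lun.la.pi.ro:.drar.ˈtug.bi.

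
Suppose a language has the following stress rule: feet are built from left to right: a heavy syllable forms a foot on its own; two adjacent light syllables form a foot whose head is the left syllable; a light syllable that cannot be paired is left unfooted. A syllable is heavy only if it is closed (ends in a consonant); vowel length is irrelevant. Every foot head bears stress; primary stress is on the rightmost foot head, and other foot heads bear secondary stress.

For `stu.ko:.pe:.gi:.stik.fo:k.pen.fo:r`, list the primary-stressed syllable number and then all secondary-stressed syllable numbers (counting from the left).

primary 8, secondary 1, 3, 5, 6, 7

Weights: 1 stu L, 2 ko: L, 3 pe: L, 4 gi: L, 5 stik H, 6 fo:k H, 7 pen H, 8 fo:r H.
Parse left to right (heavy = foot alone; LL = one foot; stranded L unfooted): (ˈstu.ko:) (ˈpe:.gi:) (ˈstik) (ˈfo:k) (ˈpen) (ˈfo:r).
Foot heads: 1, 3, 5, 6, 7, 8.
Primary stress on the rightmost head = syllable 8.
Secondary stress on 1, 3, 5, 6, 7: ˌstu.ko:.ˌpe:.gi:.ˌstik.ˌfo:k.ˌpen.ˈfo:r.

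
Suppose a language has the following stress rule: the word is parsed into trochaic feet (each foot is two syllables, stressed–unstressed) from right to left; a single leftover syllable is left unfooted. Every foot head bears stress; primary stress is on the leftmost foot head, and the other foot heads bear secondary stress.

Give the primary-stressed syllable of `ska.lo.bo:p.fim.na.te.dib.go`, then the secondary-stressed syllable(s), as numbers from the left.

Parse right to left into trochaic (ˈσσ) feet: (ˈska.lo) (ˈbo:p.fim) (ˈna.te) (ˈdib.go).
Foot heads (stressed positions): 1, 3, 5, 7.
End Rule Leftmost: primary stress on the leftmost head = syllable 1.
Secondary stress on 3, 5, 7: ˈska.lo.ˌbo:p.fim.ˌna.te.ˌdib.go.

primary 1, secondary 3, 5, 7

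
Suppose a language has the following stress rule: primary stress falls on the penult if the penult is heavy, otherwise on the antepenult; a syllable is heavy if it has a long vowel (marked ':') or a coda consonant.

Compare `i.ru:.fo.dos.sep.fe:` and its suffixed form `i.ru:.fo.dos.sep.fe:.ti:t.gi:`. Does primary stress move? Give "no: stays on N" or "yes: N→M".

Base `i.ru:.fo.dos.sep.fe:` (6 syllables):
  Weights: 4 dos H, 5 sep H, 6 fe: H.
  The penult (syllable 5, sep) is heavy, so it takes stress.
  → primary stress on syllable 5.
Suffixed `i.ru:.fo.dos.sep.fe:.ti:t.gi:` (8 syllables):
  Weights: 6 fe: H, 7 ti:t H, 8 gi: H.
  The penult (syllable 7, ti:t) is heavy, so it takes stress.
  → primary stress on syllable 7.

yes: 5→7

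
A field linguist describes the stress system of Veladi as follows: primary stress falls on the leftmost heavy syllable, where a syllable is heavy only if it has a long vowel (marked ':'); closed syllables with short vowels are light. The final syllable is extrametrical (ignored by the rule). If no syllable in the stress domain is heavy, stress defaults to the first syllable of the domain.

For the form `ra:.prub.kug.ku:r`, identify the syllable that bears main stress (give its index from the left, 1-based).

1

The final syllable (4, ku:r) is extrametrical; the stress domain is syllables 1–3.
Weights: 1 ra: H, 2 prub L, 3 kug L.
Heavy syllables in the domain: 1. The leftmost is syllable 1 (ra:).
Primary stress: syllable 1 → ˈra:.prub.kug.ku:r.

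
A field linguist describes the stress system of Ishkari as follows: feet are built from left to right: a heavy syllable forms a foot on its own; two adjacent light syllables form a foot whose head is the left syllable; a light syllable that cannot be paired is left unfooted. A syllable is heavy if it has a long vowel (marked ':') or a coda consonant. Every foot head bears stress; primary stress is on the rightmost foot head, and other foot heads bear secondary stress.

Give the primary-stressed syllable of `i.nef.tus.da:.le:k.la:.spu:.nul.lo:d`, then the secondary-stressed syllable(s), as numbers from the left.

Weights: 1 i L, 2 nef H, 3 tus H, 4 da: H, 5 le:k H, 6 la: H, 7 spu: H, 8 nul H, 9 lo:d H.
Parse left to right (heavy = foot alone; LL = one foot; stranded L unfooted): i (ˈnef) (ˈtus) (ˈda:) (ˈle:k) (ˈla:) (ˈspu:) (ˈnul) (ˈlo:d).
Foot heads: 2, 3, 4, 5, 6, 7, 8, 9.
Primary stress on the rightmost head = syllable 9.
Secondary stress on 2, 3, 4, 5, 6, 7, 8: i.ˌnef.ˌtus.ˌda:.ˌle:k.ˌla:.ˌspu:.ˌnul.ˈlo:d.

primary 9, secondary 2, 3, 4, 5, 6, 7, 8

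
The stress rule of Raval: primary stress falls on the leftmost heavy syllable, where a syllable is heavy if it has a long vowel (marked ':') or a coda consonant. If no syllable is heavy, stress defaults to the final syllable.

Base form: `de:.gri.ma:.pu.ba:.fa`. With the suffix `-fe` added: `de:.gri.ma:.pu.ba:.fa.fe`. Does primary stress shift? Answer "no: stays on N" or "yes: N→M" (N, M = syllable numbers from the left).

no: stays on 1

Base `de:.gri.ma:.pu.ba:.fa` (6 syllables):
  Weights: 1 de: H, 2 gri L, 3 ma: H, 4 pu L, 5 ba: H, 6 fa L.
  Heavy syllables in the domain: 1, 3, 5. The leftmost is syllable 1 (de:).
  → primary stress on syllable 1.
Suffixed `de:.gri.ma:.pu.ba:.fa.fe` (7 syllables):
  Weights: 1 de: H, 2 gri L, 3 ma: H, 4 pu L, 5 ba: H, 6 fa L, 7 fe L.
  Heavy syllables in the domain: 1, 3, 5. The leftmost is syllable 1 (de:).
  → primary stress on syllable 1.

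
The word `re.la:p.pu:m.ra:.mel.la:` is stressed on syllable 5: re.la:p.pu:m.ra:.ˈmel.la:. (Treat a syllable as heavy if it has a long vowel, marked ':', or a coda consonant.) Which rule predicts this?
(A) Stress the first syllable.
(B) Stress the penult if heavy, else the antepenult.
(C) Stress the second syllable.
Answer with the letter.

Rule A → syllable 1 (observed: 5).
Rule B → syllable 5 ✓.
Rule C → syllable 2 (observed: 5).

B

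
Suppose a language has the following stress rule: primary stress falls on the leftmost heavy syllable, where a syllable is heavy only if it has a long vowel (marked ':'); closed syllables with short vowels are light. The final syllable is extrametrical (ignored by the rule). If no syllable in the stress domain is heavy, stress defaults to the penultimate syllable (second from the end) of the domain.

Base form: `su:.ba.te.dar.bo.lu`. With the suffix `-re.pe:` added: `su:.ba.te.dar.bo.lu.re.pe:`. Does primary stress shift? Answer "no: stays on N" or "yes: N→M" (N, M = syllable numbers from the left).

Base `su:.ba.te.dar.bo.lu` (6 syllables):
  The final syllable (6, lu) is extrametrical; the stress domain is syllables 1–5.
  Weights: 1 su: H, 2 ba L, 3 te L, 4 dar L, 5 bo L.
  Heavy syllables in the domain: 1. The leftmost is syllable 1 (su:).
  → primary stress on syllable 1.
Suffixed `su:.ba.te.dar.bo.lu.re.pe:` (8 syllables):
  The final syllable (8, pe:) is extrametrical; the stress domain is syllables 1–7.
  Weights: 1 su: H, 2 ba L, 3 te L, 4 dar L, 5 bo L, 6 lu L, 7 re L.
  Heavy syllables in the domain: 1. The leftmost is syllable 1 (su:).
  → primary stress on syllable 1.

no: stays on 1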